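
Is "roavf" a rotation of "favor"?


Word: "favor", Candidate: "roavf"
Method: check if candidate is substring of word+word
"favorfavor" contains "roavf"? No
Is rotation = No


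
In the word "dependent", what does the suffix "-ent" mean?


Suffix: -ent
Example: dependent (depend + -ent)
Meaning = one who / that which


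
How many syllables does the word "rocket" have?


Word: "rocket"
Syllable breakdown: rock | et
Counting: 2 parts
= 2 syllables


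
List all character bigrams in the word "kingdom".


Word: "kingdom" (length 7)
Number of bigrams = 7 - 2 + 1 = 6
  Position 0: "ki"
  Position 1: "in"
  Position 2: "ng"
  Position 3: "gd"
  Position 4: "do"
  Position 5: "om"
Bigrams = "ki", "in", "ng", "gd", "do", "om"


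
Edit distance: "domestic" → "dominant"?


Word 1: "domestic" (length 8)
Word 2: "dominant" (length 8)
One optimal edit sequence (insert/delete/substitute each cost 1):
  1. keep 'd'
  2. keep 'o'
  3. keep 'm'
  4. substitute 'e' -> 'i'  (+1)
  5. substitute 's' -> 'n'  (+1)
  6. substitute 't' -> 'a'  (+1)
  7. substitute 'i' -> 'n'  (+1)
  8. substitute 'c' -> 't'  (+1)
Total edit operations: 5
Edit distance = 5


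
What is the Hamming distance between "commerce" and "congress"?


Comparing character by character (same length = 8):
  Pos 0: 'c' vs 'c' =
  Pos 1: 'o' vs 'o' =
  Pos 2: 'm' vs 'n' !=
  Pos 3: 'm' vs 'g' !=
  Pos 4: 'e' vs 'r' !=
  Pos 5: 'r' vs 'e' !=
  Pos 6: 'c' vs 's' !=
  Pos 7: 'e' vs 's' !=
Hamming distance = 6


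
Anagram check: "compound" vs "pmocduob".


Word 1: "compound" → sorted: cdmnoopu
Word 2: "pmocduob" → sorted: bcdmoopu
Same letters? cdmnoopu != bcdmoopu
Anagram = No


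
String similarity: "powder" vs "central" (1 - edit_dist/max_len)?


Word 1: "powder" (length 6)
Word 2: "central" (length 7)
One optimal edit sequence:
  1. insert 'c'  (+1)
  2. substitute 'p' -> 'e'  (+1)
  3. substitute 'o' -> 'n'  (+1)
  4. substitute 'w' -> 't'  (+1)
  5. substitute 'd' -> 'r'  (+1)
  6. substitute 'e' -> 'a'  (+1)
  7. substitute 'r' -> 'l'  (+1)
Edit distance = 7
Max length = max(6, 7) = 7
Similarity = 1 - 7/7
= 0.0000


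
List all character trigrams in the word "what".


Word: "what" (length 4)
Number of trigrams = 4 - 3 + 1 = 2
  Position 0: "wha"
  Position 1: "hat"
Trigrams = "wha", "hat"


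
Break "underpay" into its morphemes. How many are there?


Word: "underpay"
Morphemes: under- | pay
Each morpheme carries meaning
= 2 morphemes


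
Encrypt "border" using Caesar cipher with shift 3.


Word: "border"
Shift: 3
Each letter → (letter + shift) mod 26:
  'b' (1) + 3 = 4 → 'e'
  'o' (14) + 3 = 17 → 'r'
  'r' (17) + 3 = 20 → 'u'
  'd' (3) + 3 = 6 → 'g'
  'e' (4) + 3 = 7 → 'h'
  'r' (17) + 3 = 20 → 'u'
Result = "erughu"


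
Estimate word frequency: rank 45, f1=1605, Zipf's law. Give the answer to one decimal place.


Zipf's law: f(r) = f(1) / r
f(1) = 1605
f(45) = 1605 / 45
= 35.7 occurrences


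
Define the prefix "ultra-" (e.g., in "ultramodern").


Prefix: ultra-
As in: ultramodern -> ultra- + modern
Meaning = beyond


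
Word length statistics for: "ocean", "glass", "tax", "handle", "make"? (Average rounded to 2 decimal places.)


Lengths: "ocean"=5, "glass"=5, "tax"=3, "handle"=6, "make"=4
Sum = 23, Count = 5
Average = 23/5 = 4.60
= avg=4.60, min=3, max=6


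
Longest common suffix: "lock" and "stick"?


Word 1: "lock"
Word 2: "stick"
Comparing from end:
  Pos -1: 'k' == 'k'
  Pos -2: 'c' == 'c'
  Pos -3: 'o' != 'i' (stop)
LCS = "ck" (length 2)


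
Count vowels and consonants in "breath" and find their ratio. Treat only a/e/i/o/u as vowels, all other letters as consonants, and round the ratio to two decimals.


Word: "breath"
Vowels (a,e,i,o,u): 2
Consonants: 4
Ratio = 2/4
= 0.50


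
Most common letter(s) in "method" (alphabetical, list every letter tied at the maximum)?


Word: "method"
Letter counts:
  'd': 1
  'e': 1
  'h': 1
  'm': 1
  'o': 1
  't': 1
Maximum count = 1
Most frequent = 'd', 'e', 'h', 'm', 'o', 't' (1 time each)


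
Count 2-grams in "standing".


Word: "standing" (length 8)
Number of 2-grams = length - 2 + 1 = 8 - 2 + 1
= 7


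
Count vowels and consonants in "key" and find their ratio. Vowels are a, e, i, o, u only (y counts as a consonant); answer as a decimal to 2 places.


Word: "key"
Vowels (a,e,i,o,u): 1
Consonants: 2
Ratio = 1/2
= 0.50


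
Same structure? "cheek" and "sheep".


Pattern of "cheek": [0, 1, 2, 2, 3]
Pattern of "sheep": [0, 1, 2, 2, 3]
Patterns match
Same pattern = Yes


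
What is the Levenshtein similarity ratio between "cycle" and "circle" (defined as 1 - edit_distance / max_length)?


Word 1: "cycle" (length 5)
Word 2: "circle" (length 6)
One optimal edit sequence:
  1. keep 'c'
  2. insert 'i'  (+1)
  3. substitute 'y' -> 'r'  (+1)
  4. keep 'c'
  5. keep 'l'
  6. keep 'e'
Edit distance = 2
Max length = max(5, 6) = 6
Similarity = 1 - 2/6
= 0.6667


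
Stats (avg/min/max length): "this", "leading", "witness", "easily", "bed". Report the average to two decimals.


Lengths: "this"=4, "leading"=7, "witness"=7, "easily"=6, "bed"=3
Sum = 27, Count = 5
Average = 27/5 = 5.40
= avg=5.40, min=3, max=7


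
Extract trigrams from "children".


Word: "children" (length 8)
Number of trigrams = 8 - 3 + 1 = 6
  Position 0: "chi"
  Position 1: "hil"
  Position 2: "ild"
  Position 3: "ldr"
  Position 4: "dre"
  Position 5: "ren"
Trigrams = "chi", "hil", "ild", "ldr", "dre", "ren"


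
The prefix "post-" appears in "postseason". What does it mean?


Prefix: post-
Example: postseason (post- + season)
Meaning = after


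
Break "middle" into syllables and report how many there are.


Word: "middle"
Syllable breakdown: mid | dle
Counting: 2 parts
= 2 syllables


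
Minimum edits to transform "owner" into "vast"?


Word 1: "owner" (length 5)
Word 2: "vast" (length 4)
One optimal edit sequence (insert/delete/substitute each cost 1):
  1. delete 'o'  (+1)
  2. substitute 'w' -> 'v'  (+1)
  3. substitute 'n' -> 'a'  (+1)
  4. substitute 'e' -> 's'  (+1)
  5. substitute 'r' -> 't'  (+1)
Total edit operations: 5
Edit distance = 5


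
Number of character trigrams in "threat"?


Word: "threat" (length 6)
Number of 3-grams = length - 3 + 1 = 6 - 3 + 1
= 4


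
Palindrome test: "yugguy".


Word: "yugguy"
Reversed: "yugguy"
Forward == Backward? yugguy == yugguy
Palindrome = Yes


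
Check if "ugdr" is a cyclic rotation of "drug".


Word: "drug", Candidate: "ugdr"
Method: check if candidate is substring of word+word
"drugdrug" contains "ugdr"? Yes
Is rotation = Yes


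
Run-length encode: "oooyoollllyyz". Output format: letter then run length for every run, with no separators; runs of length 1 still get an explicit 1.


String: "oooyoollllyyz"
Scanning for consecutive runs:
  'o' x 3
  'y' x 1
  'o' x 2
  'l' x 4
  'y' x 2
  'z' x 1
RLE = "o3y1o2l4y2z1"


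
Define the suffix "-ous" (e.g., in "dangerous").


Suffix: -ous
Example: dangerous (danger + -ous)
Meaning = having quality of


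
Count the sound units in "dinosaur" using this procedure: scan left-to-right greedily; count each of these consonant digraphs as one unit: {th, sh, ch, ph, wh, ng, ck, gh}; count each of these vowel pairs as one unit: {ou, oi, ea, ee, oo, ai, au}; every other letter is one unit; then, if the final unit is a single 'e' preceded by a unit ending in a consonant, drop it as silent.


Word: "dinosaur" (8 letters)
Left-to-right scan:
  [1] 'd' (letter)
  [2] 'i' (letter)
  [3] 'n' (letter)
  [4] 'o' (letter)
  [5] 's' (letter)
  [6] 'au' (vowel-pair)
  [7] 'r' (letter)
Units from scan: 7
Sound units = 7 units


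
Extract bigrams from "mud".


Word: "mud" (length 3)
Number of bigrams = 3 - 2 + 1 = 2
  Position 0: "mu"
  Position 1: "ud"
Bigrams = "mu", "ud"


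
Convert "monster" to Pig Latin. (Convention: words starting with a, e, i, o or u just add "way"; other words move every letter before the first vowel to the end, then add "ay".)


Word: "monster"
Starts with consonant(s) → move to end, add 'ay'
Consonant cluster: "m"
Pig Latin = "onstermay"


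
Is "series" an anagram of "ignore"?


Word 1: "ignore" → sorted: eginor
Word 2: "series" → sorted: eeirss
Same letters? eginor != eeirss
Anagram = No


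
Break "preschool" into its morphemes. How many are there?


Word: "preschool"
Morphemes: pre- | school
Each morpheme carries meaning
= 2 morphemes


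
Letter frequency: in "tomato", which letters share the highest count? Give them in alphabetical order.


Word: "tomato"
Letter counts:
  'a': 1
  'm': 1
  'o': 2
  't': 2
Maximum count = 2
Most frequent = 'o', 't' (2 times each)


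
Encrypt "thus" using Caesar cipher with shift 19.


Word: "thus"
Shift: 19
Each letter → (letter + shift) mod 26:
  't' (19) + 19 = 12 → 'm'
  'h' (7) + 19 = 0 → 'a'
  'u' (20) + 19 = 13 → 'n'
  's' (18) + 19 = 11 → 'l'
Result = "manl"


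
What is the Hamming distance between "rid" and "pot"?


Comparing character by character (same length = 3):
  Pos 0: 'r' vs 'p' !=
  Pos 1: 'i' vs 'o' !=
  Pos 2: 'd' vs 't' !=
Hamming distance = 3


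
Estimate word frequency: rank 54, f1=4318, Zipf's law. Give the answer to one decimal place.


Zipf's law: f(r) = f(1) / r
f(1) = 4318
f(54) = 4318 / 54
= 80.0 occurrences


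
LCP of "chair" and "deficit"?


Word 1: "chair"
Word 2: "deficit"
Comparing from start:
  Pos 0: 'c' != 'd' (stop)
LCP = "" (length 0)


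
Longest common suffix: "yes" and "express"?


Word 1: "yes"
Word 2: "express"
Comparing from end:
  Pos -1: 's' == 's'
  Pos -2: 'e' != 's' (stop)
LCS = "s" (length 1)


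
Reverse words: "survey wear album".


Original: "survey wear album"
Words (1..n): survey | wear | album
Reversed (n..1): album | wear | survey
Result = "album wear survey"


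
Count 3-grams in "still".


Word: "still" (length 5)
Number of 3-grams = length - 3 + 1 = 5 - 3 + 1
= 3


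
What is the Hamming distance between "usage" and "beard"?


Comparing character by character (same length = 5):
  Pos 0: 'u' vs 'b' !=
  Pos 1: 's' vs 'e' !=
  Pos 2: 'a' vs 'a' =
  Pos 3: 'g' vs 'r' !=
  Pos 4: 'e' vs 'd' !=
Hamming distance = 4


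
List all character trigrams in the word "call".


Word: "call" (length 4)
Number of trigrams = 4 - 3 + 1 = 2
  Position 0: "cal"
  Position 1: "all"
Trigrams = "cal", "all"


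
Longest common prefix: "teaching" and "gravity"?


Word 1: "teaching"
Word 2: "gravity"
Comparing from start:
  Pos 0: 't' != 'g' (stop)
LCP = "" (length 0)


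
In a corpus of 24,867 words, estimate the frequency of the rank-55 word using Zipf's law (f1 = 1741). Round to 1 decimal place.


Zipf's law: f(r) = f(1) / r
f(1) = 1741
f(55) = 1741 / 55
= 31.7 occurrences


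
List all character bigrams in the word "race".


Word: "race" (length 4)
Number of bigrams = 4 - 2 + 1 = 3
  Position 0: "ra"
  Position 1: "ac"
  Position 2: "ce"
Bigrams = "ra", "ac", "ce"


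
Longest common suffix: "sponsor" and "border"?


Word 1: "sponsor"
Word 2: "border"
Comparing from end:
  Pos -1: 'r' == 'r'
  Pos -2: 'o' != 'e' (stop)
LCS = "r" (length 1)


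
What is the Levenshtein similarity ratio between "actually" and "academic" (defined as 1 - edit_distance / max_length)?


Word 1: "actually" (length 8)
Word 2: "academic" (length 8)
One optimal edit sequence:
  1. keep 'a'
  2. keep 'c'
  3. substitute 't' -> 'a'  (+1)
  4. substitute 'u' -> 'd'  (+1)
  5. substitute 'a' -> 'e'  (+1)
  6. substitute 'l' -> 'm'  (+1)
  7. substitute 'l' -> 'i'  (+1)
  8. substitute 'y' -> 'c'  (+1)
Edit distance = 6
Max length = max(8, 8) = 8
Similarity = 1 - 6/8
= 0.2500


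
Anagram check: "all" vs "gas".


Word 1: "all" → sorted: all
Word 2: "gas" → sorted: ags
Same letters? all != ags
Anagram = No


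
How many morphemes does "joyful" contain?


Word: "joyful"
Morphemes: joy / -ful
Each morpheme carries meaning
= 2 morphemes


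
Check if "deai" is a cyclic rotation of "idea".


Word: "idea", Candidate: "deai"
Method: check if candidate is substring of word+word
"ideaidea" contains "deai"? Yes
Is rotation = Yes


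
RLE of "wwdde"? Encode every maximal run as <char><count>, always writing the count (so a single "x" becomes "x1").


String: "wwdde"
Scanning for consecutive runs:
  'w' x 2
  'd' x 2
  'e' x 1
RLE = "w2d2e1"


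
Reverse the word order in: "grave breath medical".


Original: "grave breath medical"
Words (1..n): grave | breath | medical
Reversed (n..1): medical | breath | grave
Result = "medical breath grave"


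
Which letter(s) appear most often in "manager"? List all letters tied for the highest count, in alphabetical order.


Word: "manager"
Letter counts:
  'a': 2
  'e': 1
  'g': 1
  'm': 1
  'n': 1
  'r': 1
Maximum count = 2
Most frequent = 'a' (2 times each)


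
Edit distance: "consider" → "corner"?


Word 1: "consider" (length 8)
Word 2: "corner" (length 6)
One optimal edit sequence (insert/delete/substitute each cost 1):
  1. keep 'c'
  2. keep 'o'
  3. delete 'n'  (+1)
  4. delete 's'  (+1)
  5. substitute 'i' -> 'r'  (+1)
  6. substitute 'd' -> 'n'  (+1)
  7. keep 'e'
  8. keep 'r'
Total edit operations: 4
Edit distance = 4


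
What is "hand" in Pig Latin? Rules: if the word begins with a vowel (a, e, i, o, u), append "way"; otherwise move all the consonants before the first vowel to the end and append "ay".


Word: "hand"
Starts with consonant(s) → move to end, add 'ay'
Consonant cluster: "h"
Pig Latin = "andhay"


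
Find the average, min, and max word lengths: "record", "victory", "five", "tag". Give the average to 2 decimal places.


Lengths: "record"=6, "victory"=7, "five"=4, "tag"=3
Sum = 20, Count = 4
Average = 20/4 = 5.00
= avg=5.00, min=3, max=7


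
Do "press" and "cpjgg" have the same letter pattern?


Pattern of "press": [0, 1, 2, 3, 3]
Pattern of "cpjgg": [0, 1, 2, 3, 3]
Patterns match
Same pattern = Yes


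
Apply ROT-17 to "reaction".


Word: "reaction"
Shift: 17
Each letter → (letter + shift) mod 26:
  'r' (17) + 17 = 8 → 'i'
  'e' (4) + 17 = 21 → 'v'
  'a' (0) + 17 = 17 → 'r'
  'c' (2) + 17 = 19 → 't'
  't' (19) + 17 = 10 → 'k'
  'i' (8) + 17 = 25 → 'z'
  'o' (14) + 17 = 5 → 'f'
  'n' (13) + 17 = 4 → 'e'
Result = "ivrtkzfe"


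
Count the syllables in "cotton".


Word: "cotton"
Syllable breakdown: cot / ton
Counting: 2 parts
= 2 syllables


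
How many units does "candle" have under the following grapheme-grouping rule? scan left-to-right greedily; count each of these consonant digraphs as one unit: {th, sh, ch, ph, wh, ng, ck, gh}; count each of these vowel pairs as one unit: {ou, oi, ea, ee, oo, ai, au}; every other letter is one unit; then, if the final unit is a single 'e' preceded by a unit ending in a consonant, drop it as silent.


Word: "candle" (6 letters)
Left-to-right scan:
  [1] 'c' (letter)
  [2] 'a' (letter)
  [3] 'n' (letter)
  [4] 'd' (letter)
  [5] 'l' (letter)
  [6] 'e' (letter)
Units from scan: 6
Final unit is 'e' after a consonant -> drop as silent (-1)
Sound units = 5 units


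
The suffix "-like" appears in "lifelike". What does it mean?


Suffix: -like
As in: lifelike -> life + -like
Meaning = resembling


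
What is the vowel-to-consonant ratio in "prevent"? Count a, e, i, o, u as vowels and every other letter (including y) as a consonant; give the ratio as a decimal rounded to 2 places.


Word: "prevent"
Vowels (a,e,i,o,u): 2
Consonants: 5
Ratio = 2/5
= 0.40


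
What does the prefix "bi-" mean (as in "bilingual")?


Prefix: bi-
Example: bilingual = bi- + lingual
Meaning = two


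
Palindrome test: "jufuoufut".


Word: "jufuoufut"
Reversed: "tufuoufuj"
Forward == Backward? jufuoufut != tufuoufuj
Palindrome = No


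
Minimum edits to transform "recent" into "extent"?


Word 1: "recent" (length 6)
Word 2: "extent" (length 6)
One optimal edit sequence (insert/delete/substitute each cost 1):
  1. substitute 'r' -> 'e'  (+1)
  2. substitute 'e' -> 'x'  (+1)
  3. substitute 'c' -> 't'  (+1)
  4. keep 'e'
  5. keep 'n'
  6. keep 't'
Total edit operations: 3
Edit distance = 3


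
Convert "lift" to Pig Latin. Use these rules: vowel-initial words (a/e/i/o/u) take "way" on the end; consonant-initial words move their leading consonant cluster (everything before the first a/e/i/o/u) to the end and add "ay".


Word: "lift"
Starts with consonant(s) → move to end, add 'ay'
Consonant cluster: "l"
Pig Latin = "iftlay"


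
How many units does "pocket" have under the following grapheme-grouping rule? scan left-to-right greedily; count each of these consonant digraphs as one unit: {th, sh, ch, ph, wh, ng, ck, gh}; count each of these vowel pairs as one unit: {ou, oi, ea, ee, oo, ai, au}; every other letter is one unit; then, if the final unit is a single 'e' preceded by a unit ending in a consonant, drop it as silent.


Word: "pocket" (6 letters)
Left-to-right scan:
  (1) 'p' (letter)
  (2) 'o' (letter)
  (3) 'ck' (digraph)
  (4) 'e' (letter)
  (5) 't' (letter)
Units from scan: 5
Sound units = 5 units


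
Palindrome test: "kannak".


Word: "kannak"
Reversed: "kannak"
Forward == Backward? kannak == kannak
Palindrome = Yes


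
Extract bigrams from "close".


Word: "close" (length 5)
Number of bigrams = 5 - 2 + 1 = 4
  Position 0: "cl"
  Position 1: "lo"
  Position 2: "os"
  Position 3: "se"
Bigrams = "cl", "lo", "os", "se"


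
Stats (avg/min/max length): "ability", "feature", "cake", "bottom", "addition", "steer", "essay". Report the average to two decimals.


Lengths: "ability"=7, "feature"=7, "cake"=4, "bottom"=6, "addition"=8, "steer"=5, "essay"=5
Sum = 42, Count = 7
Average = 42/7 = 6.00
= avg=6.00, min=4, max=8


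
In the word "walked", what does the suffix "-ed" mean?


Suffix: -ed
Example: walked (walk + -ed)
Meaning = past tense


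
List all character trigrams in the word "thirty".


Word: "thirty" (length 6)
Number of trigrams = 6 - 3 + 1 = 4
  Position 0: "thi"
  Position 1: "hir"
  Position 2: "irt"
  Position 3: "rty"
Trigrams = "thi", "hir", "irt", "rty"


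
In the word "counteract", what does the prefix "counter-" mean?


Prefix: counter-
As in: counteract -> counter- + act
Meaning = against / opposite


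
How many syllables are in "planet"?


Word: "planet"
Syllable breakdown: plan / et
Counting: 2 parts
= 2 syllables


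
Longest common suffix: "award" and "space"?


Word 1: "award"
Word 2: "space"
Comparing from end:
  Pos -1: 'd' != 'e' (stop)
LCS = "" (length 0)


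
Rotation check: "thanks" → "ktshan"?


Word: "thanks", Candidate: "ktshan"
Method: check if candidate is substring of word+word
"thanksthanks" contains "ktshan"? No
Is rotation = No


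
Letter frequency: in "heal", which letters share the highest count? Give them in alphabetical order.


Word: "heal"
Letter counts:
  'a': 1
  'e': 1
  'h': 1
  'l': 1
Maximum count = 1
Most frequent = 'a', 'e', 'h', 'l' (1 time each)


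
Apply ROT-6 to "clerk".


Word: "clerk"
Shift: 6
Each letter → (letter + shift) mod 26:
  'c' (2) + 6 = 8 → 'i'
  'l' (11) + 6 = 17 → 'r'
  'e' (4) + 6 = 10 → 'k'
  'r' (17) + 6 = 23 → 'x'
  'k' (10) + 6 = 16 → 'q'
Result = "irkxq"


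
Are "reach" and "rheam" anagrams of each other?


Word 1: "reach" → sorted: acehr
Word 2: "rheam" → sorted: aehmr
Same letters? acehr != aehmr
Anagram = No


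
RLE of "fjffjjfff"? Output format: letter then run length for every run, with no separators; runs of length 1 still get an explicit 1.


String: "fjffjjfff"
Scanning for consecutive runs:
  'f' x 1
  'j' x 1
  'f' x 2
  'j' x 2
  'f' x 3
RLE = "f1j1f2j2f3"


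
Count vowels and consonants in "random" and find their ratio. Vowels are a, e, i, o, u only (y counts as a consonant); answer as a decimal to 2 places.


Word: "random"
Vowels (a,e,i,o,u): 2
Consonants: 4
Ratio = 2/4
= 0.50


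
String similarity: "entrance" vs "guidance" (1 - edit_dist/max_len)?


Word 1: "entrance" (length 8)
Word 2: "guidance" (length 8)
One optimal edit sequence:
  1. substitute 'e' -> 'g'  (+1)
  2. substitute 'n' -> 'u'  (+1)
  3. substitute 't' -> 'i'  (+1)
  4. substitute 'r' -> 'd'  (+1)
  5. keep 'a'
  6. keep 'n'
  7. keep 'c'
  8. keep 'e'
Edit distance = 4
Max length = max(8, 8) = 8
Similarity = 1 - 4/8
= 0.5000


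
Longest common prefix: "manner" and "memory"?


Word 1: "manner"
Word 2: "memory"
Comparing from start:
  Pos 0: 'm' == 'm'
  Pos 1: 'a' != 'e' (stop)
LCP = "m" (length 1)


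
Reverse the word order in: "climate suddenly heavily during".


Original: "climate suddenly heavily during"
Words (1..n): climate | suddenly | heavily | during
Reversed (n..1): during | heavily | suddenly | climate
Result = "during heavily suddenly climate"


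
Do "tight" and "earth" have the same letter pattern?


Pattern of "tight": [0, 1, 2, 3, 0]
Pattern of "earth": [0, 1, 2, 3, 4]
Patterns do not match
Same pattern = No


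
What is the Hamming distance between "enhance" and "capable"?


Comparing character by character (same length = 7):
  Pos 0: 'e' vs 'c' !=
  Pos 1: 'n' vs 'a' !=
  Pos 2: 'h' vs 'p' !=
  Pos 3: 'a' vs 'a' =
  Pos 4: 'n' vs 'b' !=
  Pos 5: 'c' vs 'l' !=
  Pos 6: 'e' vs 'e' =
Hamming distance = 5


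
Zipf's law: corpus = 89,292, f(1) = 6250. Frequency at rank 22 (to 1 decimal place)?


Zipf's law: f(r) = f(1) / r
f(1) = 6250
f(22) = 6250 / 22
= 284.1 occurrences


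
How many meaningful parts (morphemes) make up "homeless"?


Word: "homeless"
Morphemes: home | -less
Each morpheme carries meaning
= 2 morphemes


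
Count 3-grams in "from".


Word: "from" (length 4)
Number of 3-grams = length - 3 + 1 = 4 - 3 + 1
= 2


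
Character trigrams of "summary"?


Word: "summary" (length 7)
Number of trigrams = 7 - 3 + 1 = 5
  Position 0: "sum"
  Position 1: "umm"
  Position 2: "mma"
  Position 3: "mar"
  Position 4: "ary"
Trigrams = "sum", "umm", "mma", "mar", "ary"


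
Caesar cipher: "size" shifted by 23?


Word: "size"
Shift: 23
Each letter → (letter + shift) mod 26:
  's' (18) + 23 = 15 → 'p'
  'i' (8) + 23 = 5 → 'f'
  'z' (25) + 23 = 22 → 'w'
  'e' (4) + 23 = 1 → 'b'
Result = "pfwb"


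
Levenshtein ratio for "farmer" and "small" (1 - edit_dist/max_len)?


Word 1: "farmer" (length 6)
Word 2: "small" (length 5)
One optimal edit sequence:
  1. delete 'f'  (+1)
  2. substitute 'a' -> 's'  (+1)
  3. substitute 'r' -> 'm'  (+1)
  4. substitute 'm' -> 'a'  (+1)
  5. substitute 'e' -> 'l'  (+1)
  6. substitute 'r' -> 'l'  (+1)
Edit distance = 6
Max length = max(6, 5) = 6
Similarity = 1 - 6/6
= 0.0000


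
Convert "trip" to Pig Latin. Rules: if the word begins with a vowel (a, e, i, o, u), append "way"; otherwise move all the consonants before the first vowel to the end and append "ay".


Word: "trip"
Starts with consonant(s) → move to end, add 'ay'
Consonant cluster: "tr"
Pig Latin = "iptray"


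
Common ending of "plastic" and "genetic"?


Word 1: "plastic"
Word 2: "genetic"
Comparing from end:
  Pos -1: 'c' == 'c'
  Pos -2: 'i' == 'i'
  Pos -3: 't' == 't'
  Pos -4: 's' != 'e' (stop)
LCS = "tic" (length 3)


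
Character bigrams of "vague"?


Word: "vague" (length 5)
Number of bigrams = 5 - 2 + 1 = 4
  Position 0: "va"
  Position 1: "ag"
  Position 2: "gu"
  Position 3: "ue"
Bigrams = "va", "ag", "gu", "ue"


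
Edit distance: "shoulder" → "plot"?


Word 1: "shoulder" (length 8)
Word 2: "plot" (length 4)
One optimal edit sequence (insert/delete/substitute each cost 1):
  1. delete 's'  (+1)
  2. delete 'h'  (+1)
  3. delete 'o'  (+1)
  4. substitute 'u' -> 'p'  (+1)
  5. keep 'l'
  6. delete 'd'  (+1)
  7. substitute 'e' -> 'o'  (+1)
  8. substitute 'r' -> 't'  (+1)
Total edit operations: 7
Edit distance = 7


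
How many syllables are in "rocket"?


Word: "rocket"
Syllable breakdown: rock / et
Counting: 2 parts
= 2 syllables


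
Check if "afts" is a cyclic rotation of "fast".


Word: "fast", Candidate: "afts"
Method: check if candidate is substring of word+word
"fastfast" contains "afts"? No
Is rotation = No


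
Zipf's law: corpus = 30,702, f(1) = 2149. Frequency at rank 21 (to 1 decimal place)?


Zipf's law: f(r) = f(1) / r
f(1) = 2149
f(21) = 2149 / 21
= 102.3 occurrences


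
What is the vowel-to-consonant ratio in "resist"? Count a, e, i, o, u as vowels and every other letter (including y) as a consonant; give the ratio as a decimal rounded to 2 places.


Word: "resist"
Vowels (a,e,i,o,u): 2
Consonants: 4
Ratio = 2/4
= 0.50


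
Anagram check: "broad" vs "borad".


Word 1: "broad" → sorted: abdor
Word 2: "borad" → sorted: abdor
Same letters? abdor == abdor
Anagram = Yes


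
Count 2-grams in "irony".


Word: "irony" (length 5)
Number of 2-grams = length - 2 + 1 = 5 - 2 + 1
= 4


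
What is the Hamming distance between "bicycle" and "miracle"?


Comparing character by character (same length = 7):
  Pos 0: 'b' vs 'm' !=
  Pos 1: 'i' vs 'i' =
  Pos 2: 'c' vs 'r' !=
  Pos 3: 'y' vs 'a' !=
  Pos 4: 'c' vs 'c' =
  Pos 5: 'l' vs 'l' =
  Pos 6: 'e' vs 'e' =
Hamming distance = 3


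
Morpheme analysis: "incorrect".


Word: "incorrect"
Morphemes: in- + correct
Each morpheme carries meaning
= 2 morphemes


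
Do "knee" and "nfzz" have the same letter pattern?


Pattern of "knee": [0, 1, 2, 2]
Pattern of "nfzz": [0, 1, 2, 2]
Patterns match
Same pattern = Yes


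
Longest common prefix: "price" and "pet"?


Word 1: "price"
Word 2: "pet"
Comparing from start:
  Pos 0: 'p' == 'p'
  Pos 1: 'r' != 'e' (stop)
LCP = "p" (length 1)


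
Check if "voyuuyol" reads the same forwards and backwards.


Word: "voyuuyol"
Reversed: "loyuuyov"
Forward == Backward? voyuuyol != loyuuyov
Palindrome = No


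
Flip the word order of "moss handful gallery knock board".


Original: "moss handful gallery knock board"
Words (1..n): moss | handful | gallery | knock | board
Reversed (n..1): board | knock | gallery | handful | moss
Result = "board knock gallery handful moss"


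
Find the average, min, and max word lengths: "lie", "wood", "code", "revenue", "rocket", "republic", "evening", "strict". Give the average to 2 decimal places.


Lengths: "lie"=3, "wood"=4, "code"=4, "revenue"=7, "rocket"=6, "republic"=8, "evening"=7, "strict"=6
Sum = 45, Count = 8
Average = 45/8 = 5.63
= avg=5.63, min=3, max=8


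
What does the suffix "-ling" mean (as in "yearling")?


Suffix: -ling
As in: yearling -> year + -ling
Meaning = small / young


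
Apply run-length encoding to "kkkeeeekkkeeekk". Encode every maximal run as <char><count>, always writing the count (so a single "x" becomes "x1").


String: "kkkeeeekkkeeekk"
Scanning for consecutive runs:
  'k' x 3
  'e' x 4
  'k' x 3
  'e' x 3
  'k' x 2
RLE = "k3e4k3e3k2"


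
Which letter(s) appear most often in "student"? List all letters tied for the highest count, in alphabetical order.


Word: "student"
Letter counts:
  'd': 1
  'e': 1
  'n': 1
  's': 1
  't': 2
  'u': 1
Maximum count = 2
Most frequent = 't' (2 times each)


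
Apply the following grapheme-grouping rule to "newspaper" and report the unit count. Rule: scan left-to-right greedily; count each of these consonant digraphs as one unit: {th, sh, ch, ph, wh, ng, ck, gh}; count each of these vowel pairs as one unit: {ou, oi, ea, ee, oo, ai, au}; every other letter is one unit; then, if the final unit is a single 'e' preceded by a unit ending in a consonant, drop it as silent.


Word: "newspaper" (9 letters)
Left-to-right scan:
  (1) 'n' (letter)
  (2) 'e' (letter)
  (3) 'w' (letter)
  (4) 's' (letter)
  (5) 'p' (letter)
  (6) 'a' (letter)
  (7) 'p' (letter)
  (8) 'e' (letter)
  (9) 'r' (letter)
Units from scan: 9
Sound units = 9 units


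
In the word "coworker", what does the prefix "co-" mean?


Prefix: co-
Example: coworker (co- + worker)
Meaning = together


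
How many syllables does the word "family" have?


Word: "family"
Syllable breakdown: fam / i / ly
Counting: 3 parts
= 3 syllables


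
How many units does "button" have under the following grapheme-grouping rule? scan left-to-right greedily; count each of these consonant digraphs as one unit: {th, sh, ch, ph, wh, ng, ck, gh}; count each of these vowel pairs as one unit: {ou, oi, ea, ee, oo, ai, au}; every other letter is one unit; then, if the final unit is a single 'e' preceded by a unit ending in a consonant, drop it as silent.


Word: "button" (6 letters)
Left-to-right scan:
  (1) 'b' (letter)
  (2) 'u' (letter)
  (3) 't' (letter)
  (4) 't' (letter)
  (5) 'o' (letter)
  (6) 'n' (letter)
Units from scan: 6
Sound units = 6 units


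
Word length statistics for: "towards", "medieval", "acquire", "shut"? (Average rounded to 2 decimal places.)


Lengths: "towards"=7, "medieval"=8, "acquire"=7, "shut"=4
Sum = 26, Count = 4
Average = 26/4 = 6.50
= avg=6.50, min=4, max=8


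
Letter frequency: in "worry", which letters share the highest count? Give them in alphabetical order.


Word: "worry"
Letter counts:
  'o': 1
  'r': 2
  'w': 1
  'y': 1
Maximum count = 2
Most frequent = 'r' (2 times each)


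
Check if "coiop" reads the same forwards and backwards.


Word: "coiop"
Reversed: "poioc"
Forward == Backward? coiop != poioc
Palindrome = No


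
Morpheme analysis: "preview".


Word: "preview"
Morphemes: pre- | view
Each morpheme carries meaning
= 2 morphemes


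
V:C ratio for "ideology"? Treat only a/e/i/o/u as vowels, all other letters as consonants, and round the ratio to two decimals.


Word: "ideology"
Vowels (a,e,i,o,u): 4
Consonants: 4
Ratio = 4/4
= 1.00


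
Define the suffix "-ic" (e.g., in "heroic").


Suffix: -ic
Example: heroic (hero + -ic)
Meaning = relating to


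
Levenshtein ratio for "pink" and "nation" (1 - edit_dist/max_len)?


Word 1: "pink" (length 4)
Word 2: "nation" (length 6)
One optimal edit sequence:
  1. insert 'n'  (+1)
  2. insert 'a'  (+1)
  3. substitute 'p' -> 't'  (+1)
  4. keep 'i'
  5. substitute 'n' -> 'o'  (+1)
  6. substitute 'k' -> 'n'  (+1)
Edit distance = 5
Max length = max(4, 6) = 6
Similarity = 1 - 5/6
= 0.1667


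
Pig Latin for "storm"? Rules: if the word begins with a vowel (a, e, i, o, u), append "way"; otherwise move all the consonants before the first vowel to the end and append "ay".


Word: "storm"
Starts with consonant(s) → move to end, add 'ay'
Consonant cluster: "st"
Pig Latin = "ormstay"


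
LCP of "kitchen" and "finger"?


Word 1: "kitchen"
Word 2: "finger"
Comparing from start:
  Pos 0: 'k' != 'f' (stop)
LCP = "" (length 0)


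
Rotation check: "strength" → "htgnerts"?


Word: "strength", Candidate: "htgnerts"
Method: check if candidate is substring of word+word
"strengthstrength" contains "htgnerts"? No
Is rotation = No


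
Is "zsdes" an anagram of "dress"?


Word 1: "dress" → sorted: derss
Word 2: "zsdes" → sorted: dessz
Same letters? derss != dessz
Anagram = No


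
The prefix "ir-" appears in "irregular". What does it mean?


Prefix: ir-
Example: irregular = ir- + regular
Meaning = not


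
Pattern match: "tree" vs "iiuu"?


Pattern of "tree": [0, 1, 2, 2]
Pattern of "iiuu": [0, 0, 1, 1]
Patterns do not match
Same pattern = No


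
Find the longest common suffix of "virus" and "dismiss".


Word 1: "virus"
Word 2: "dismiss"
Comparing from end:
  Pos -1: 's' == 's'
  Pos -2: 'u' != 's' (stop)
LCS = "s" (length 1)


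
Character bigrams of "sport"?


Word: "sport" (length 5)
Number of bigrams = 5 - 2 + 1 = 4
  Position 0: "sp"
  Position 1: "po"
  Position 2: "or"
  Position 3: "rt"
Bigrams = "sp", "po", "or", "rt"


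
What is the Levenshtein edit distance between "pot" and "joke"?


Word 1: "pot" (length 3)
Word 2: "joke" (length 4)
One optimal edit sequence (insert/delete/substitute each cost 1):
  1. substitute 'p' -> 'j'  (+1)
  2. keep 'o'
  3. insert 'k'  (+1)
  4. substitute 't' -> 'e'  (+1)
Total edit operations: 3
Edit distance = 3


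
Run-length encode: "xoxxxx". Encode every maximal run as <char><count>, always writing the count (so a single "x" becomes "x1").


String: "xoxxxx"
Scanning for consecutive runs:
  'x' x 1
  'o' x 1
  'x' x 4
RLE = "x1o1x4"


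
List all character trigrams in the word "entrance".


Word: "entrance" (length 8)
Number of trigrams = 8 - 3 + 1 = 6
  Position 0: "ent"
  Position 1: "ntr"
  Position 2: "tra"
  Position 3: "ran"
  Position 4: "anc"
  Position 5: "nce"
Trigrams = "ent", "ntr", "tra", "ran", "anc", "nce"


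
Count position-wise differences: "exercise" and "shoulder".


Comparing character by character (same length = 8):
  Pos 0: 'e' vs 's' !=
  Pos 1: 'x' vs 'h' !=
  Pos 2: 'e' vs 'o' !=
  Pos 3: 'r' vs 'u' !=
  Pos 4: 'c' vs 'l' !=
  Pos 5: 'i' vs 'd' !=
  Pos 6: 's' vs 'e' !=
  Pos 7: 'e' vs 'r' !=
Hamming distance = 8


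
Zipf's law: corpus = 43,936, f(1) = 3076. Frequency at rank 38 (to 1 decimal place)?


Zipf's law: f(r) = f(1) / r
f(1) = 3076
f(38) = 3076 / 38
= 80.9 occurrences


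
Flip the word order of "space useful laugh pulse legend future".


Original: "space useful laugh pulse legend future"
Words (1..n): space | useful | laugh | pulse | legend | future
Reversed (n..1): future | legend | pulse | laugh | useful | space
Result = "future legend pulse laugh useful space"


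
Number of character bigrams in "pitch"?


Word: "pitch" (length 5)
Number of 2-grams = length - 2 + 1 = 5 - 2 + 1
= 4


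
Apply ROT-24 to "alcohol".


Word: "alcohol"
Shift: 24
Each letter → (letter + shift) mod 26:
  'a' (0) + 24 = 24 → 'y'
  'l' (11) + 24 = 9 → 'j'
  'c' (2) + 24 = 0 → 'a'
  'o' (14) + 24 = 12 → 'm'
  'h' (7) + 24 = 5 → 'f'
  'o' (14) + 24 = 12 → 'm'
  'l' (11) + 24 = 9 → 'j'
Result = "yjamfmj"


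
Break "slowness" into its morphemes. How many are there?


Word: "slowness"
Morphemes: slow | -ness
Each morpheme carries meaning
= 2 morphemes


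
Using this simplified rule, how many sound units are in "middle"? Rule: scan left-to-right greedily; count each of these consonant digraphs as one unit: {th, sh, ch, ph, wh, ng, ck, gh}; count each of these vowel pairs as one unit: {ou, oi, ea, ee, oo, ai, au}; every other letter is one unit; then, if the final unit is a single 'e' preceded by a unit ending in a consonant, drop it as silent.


Word: "middle" (6 letters)
Left-to-right scan:
  [1] 'm' (letter)
  [2] 'i' (letter)
  [3] 'd' (letter)
  [4] 'd' (letter)
  [5] 'l' (letter)
  [6] 'e' (letter)
Units from scan: 6
Final unit is 'e' after a consonant -> drop as silent (-1)
Sound units = 5 units


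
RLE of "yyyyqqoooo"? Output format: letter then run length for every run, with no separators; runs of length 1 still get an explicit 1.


String: "yyyyqqoooo"
Scanning for consecutive runs:
  'y' x 4
  'q' x 2
  'o' x 4
RLE = "y4q2o4"


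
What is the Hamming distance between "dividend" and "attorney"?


Comparing character by character (same length = 8):
  Pos 0: 'd' vs 'a' !=
  Pos 1: 'i' vs 't' !=
  Pos 2: 'v' vs 't' !=
  Pos 3: 'i' vs 'o' !=
  Pos 4: 'd' vs 'r' !=
  Pos 5: 'e' vs 'n' !=
  Pos 6: 'n' vs 'e' !=
  Pos 7: 'd' vs 'y' !=
Hamming distance = 8


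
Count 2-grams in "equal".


Word: "equal" (length 5)
Number of 2-grams = length - 2 + 1 = 5 - 2 + 1
= 4


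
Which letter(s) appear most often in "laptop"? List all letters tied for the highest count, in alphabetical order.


Word: "laptop"
Letter counts:
  'a': 1
  'l': 1
  'o': 1
  'p': 2
  't': 1
Maximum count = 2
Most frequent = 'p' (2 times each)


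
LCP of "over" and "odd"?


Word 1: "over"
Word 2: "odd"
Comparing from start:
  Pos 0: 'o' == 'o'
  Pos 1: 'v' != 'd' (stop)
LCP = "o" (length 1)


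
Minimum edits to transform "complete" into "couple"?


Word 1: "complete" (length 8)
Word 2: "couple" (length 6)
One optimal edit sequence (insert/delete/substitute each cost 1):
  1. keep 'c'
  2. keep 'o'
  3. substitute 'm' -> 'u'  (+1)
  4. keep 'p'
  5. keep 'l'
  6. delete 'e'  (+1)
  7. delete 't'  (+1)
  8. keep 'e'
Total edit operations: 3
Edit distance = 3


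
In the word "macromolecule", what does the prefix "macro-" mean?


Prefix: macro-
Example: macromolecule (macro- + molecule)
Meaning = large


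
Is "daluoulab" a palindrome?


Word: "daluoulab"
Reversed: "baluoulad"
Forward == Backward? daluoulab != baluoulad
Palindrome = No


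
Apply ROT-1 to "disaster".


Word: "disaster"
Shift: 1
Each letter → (letter + shift) mod 26:
  'd' (3) + 1 = 4 → 'e'
  'i' (8) + 1 = 9 → 'j'
  's' (18) + 1 = 19 → 't'
  'a' (0) + 1 = 1 → 'b'
  's' (18) + 1 = 19 → 't'
  't' (19) + 1 = 20 → 'u'
  'e' (4) + 1 = 5 → 'f'
  'r' (17) + 1 = 18 → 's'
Result = "ejtbtufs"


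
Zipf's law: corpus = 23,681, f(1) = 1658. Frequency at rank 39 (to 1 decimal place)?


Zipf's law: f(r) = f(1) / r
f(1) = 1658
f(39) = 1658 / 39
= 42.5 occurrences


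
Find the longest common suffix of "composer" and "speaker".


Word 1: "composer"
Word 2: "speaker"
Comparing from end:
  Pos -1: 'r' == 'r'
  Pos -2: 'e' == 'e'
  Pos -3: 's' != 'k' (stop)
LCS = "er" (length 2)


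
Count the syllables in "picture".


Word: "picture"
Syllable breakdown: pic · ture
Counting: 2 parts
= 2 syllables


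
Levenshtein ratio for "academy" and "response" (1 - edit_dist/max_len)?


Word 1: "academy" (length 7)
Word 2: "response" (length 8)
One optimal edit sequence:
  1. insert 'r'  (+1)
  2. substitute 'a' -> 'e'  (+1)
  3. substitute 'c' -> 's'  (+1)
  4. substitute 'a' -> 'p'  (+1)
  5. substitute 'd' -> 'o'  (+1)
  6. substitute 'e' -> 'n'  (+1)
  7. substitute 'm' -> 's'  (+1)
  8. substitute 'y' -> 'e'  (+1)
Edit distance = 8
Max length = max(7, 8) = 8
Similarity = 1 - 8/8
= 0.0000


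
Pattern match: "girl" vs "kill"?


Pattern of "girl": [0, 1, 2, 3]
Pattern of "kill": [0, 1, 2, 2]
Patterns do not match
Same pattern = No


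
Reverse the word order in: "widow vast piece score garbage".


Original: "widow vast piece score garbage"
Words (1..n): widow | vast | piece | score | garbage
Reversed (n..1): garbage | score | piece | vast | widow
Result = "garbage score piece vast widow"


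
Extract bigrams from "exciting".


Word: "exciting" (length 8)
Number of bigrams = 8 - 2 + 1 = 7
  Position 0: "ex"
  Position 1: "xc"
  Position 2: "ci"
  Position 3: "it"
  Position 4: "ti"
  Position 5: "in"
  Position 6: "ng"
Bigrams = "ex", "xc", "ci", "it", "ti", "in", "ng"


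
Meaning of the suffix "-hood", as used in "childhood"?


Suffix: -hood
Example: childhood = child + -hood
Meaning = state / condition


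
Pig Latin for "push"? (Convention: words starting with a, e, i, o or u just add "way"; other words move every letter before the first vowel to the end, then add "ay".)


Word: "push"
Starts with consonant(s) → move to end, add 'ay'
Consonant cluster: "p"
Pig Latin = "ushpay"


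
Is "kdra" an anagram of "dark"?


Word 1: "dark" → sorted: adkr
Word 2: "kdra" → sorted: adkr
Same letters? adkr == adkr
Anagram = Yes


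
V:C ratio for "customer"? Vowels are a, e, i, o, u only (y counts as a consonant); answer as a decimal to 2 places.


Word: "customer"
Vowels (a,e,i,o,u): 3
Consonants: 5
Ratio = 3/5
= 0.60


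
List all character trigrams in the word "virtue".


Word: "virtue" (length 6)
Number of trigrams = 6 - 3 + 1 = 4
  Position 0: "vir"
  Position 1: "irt"
  Position 2: "rtu"
  Position 3: "tue"
Trigrams = "vir", "irt", "rtu", "tue"


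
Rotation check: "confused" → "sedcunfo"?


Word: "confused", Candidate: "sedcunfo"
Method: check if candidate is substring of word+word
"confusedconfused" contains "sedcunfo"? No
Is rotation = No
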